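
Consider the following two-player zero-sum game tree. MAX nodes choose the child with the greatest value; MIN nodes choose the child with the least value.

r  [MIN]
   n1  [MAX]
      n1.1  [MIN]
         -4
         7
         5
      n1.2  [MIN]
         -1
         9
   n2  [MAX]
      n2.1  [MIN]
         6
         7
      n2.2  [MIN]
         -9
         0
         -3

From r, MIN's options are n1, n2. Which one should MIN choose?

n1

n1.1 (MIN): min(-4, 7, 5) = -4
n1.2 (MIN): min(-1, 9) = -1
n1 (MAX): max(-4, -1) = -1
n2.1 (MIN): min(6, 7) = 6
n2.2 (MIN): min(-9, 0, -3) = -9
n2 (MAX): max(6, -9) = 6
r (MIN): min(-1, 6) = -1
MIN at r wants the lowest of {n1=-1, n2=6}, so chooses n1.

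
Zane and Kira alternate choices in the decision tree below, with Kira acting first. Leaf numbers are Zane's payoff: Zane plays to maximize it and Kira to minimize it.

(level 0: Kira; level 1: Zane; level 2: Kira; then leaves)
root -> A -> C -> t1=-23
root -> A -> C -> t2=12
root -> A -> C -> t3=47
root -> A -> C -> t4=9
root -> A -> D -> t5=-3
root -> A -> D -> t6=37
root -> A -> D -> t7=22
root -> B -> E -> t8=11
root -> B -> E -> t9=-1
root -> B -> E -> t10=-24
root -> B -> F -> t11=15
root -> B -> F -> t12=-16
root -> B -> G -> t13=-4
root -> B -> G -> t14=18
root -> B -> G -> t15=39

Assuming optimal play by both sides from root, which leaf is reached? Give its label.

t13

C (Kira): min(-23, 12, 47, 9) = -23
D (Kira): min(-3, 37, 22) = -3
A (Zane): max(-23, -3) = -3
E (Kira): min(11, -1, -24) = -24
F (Kira): min(15, -16) = -16
G (Kira): min(-4, 18, 39) = -4
B (Zane): max(-24, -16, -4) = -4
root (Kira): min(-3, -4) = -4
At root, Kira picks B (lowest: -4).
At B, Zane picks G (highest: -4).
At G, Kira picks t13 (lowest: -4).
Terminal value -4.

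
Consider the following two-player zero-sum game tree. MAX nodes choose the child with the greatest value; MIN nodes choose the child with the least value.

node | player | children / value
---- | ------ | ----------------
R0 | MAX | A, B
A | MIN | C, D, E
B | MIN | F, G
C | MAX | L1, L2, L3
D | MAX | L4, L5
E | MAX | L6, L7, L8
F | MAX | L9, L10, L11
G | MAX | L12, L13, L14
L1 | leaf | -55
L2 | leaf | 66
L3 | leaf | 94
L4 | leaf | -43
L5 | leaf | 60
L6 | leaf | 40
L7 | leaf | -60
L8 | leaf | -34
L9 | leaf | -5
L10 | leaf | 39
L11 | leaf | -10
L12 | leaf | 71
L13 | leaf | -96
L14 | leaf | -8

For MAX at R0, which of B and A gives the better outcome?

A

F (MAX): max(-5, 39, -10) = 39
G (MAX): max(71, -96, -8) = 71
B (MIN): min(39, 71) = 39
C (MAX): max(-55, 66, 94) = 94
D (MAX): max(-43, 60) = 60
E (MAX): max(40, -60, -34) = 40
A (MIN): min(94, 60, 40) = 40
MAX prefers the higher value; B=39, A=40. A is better since 40 > 39.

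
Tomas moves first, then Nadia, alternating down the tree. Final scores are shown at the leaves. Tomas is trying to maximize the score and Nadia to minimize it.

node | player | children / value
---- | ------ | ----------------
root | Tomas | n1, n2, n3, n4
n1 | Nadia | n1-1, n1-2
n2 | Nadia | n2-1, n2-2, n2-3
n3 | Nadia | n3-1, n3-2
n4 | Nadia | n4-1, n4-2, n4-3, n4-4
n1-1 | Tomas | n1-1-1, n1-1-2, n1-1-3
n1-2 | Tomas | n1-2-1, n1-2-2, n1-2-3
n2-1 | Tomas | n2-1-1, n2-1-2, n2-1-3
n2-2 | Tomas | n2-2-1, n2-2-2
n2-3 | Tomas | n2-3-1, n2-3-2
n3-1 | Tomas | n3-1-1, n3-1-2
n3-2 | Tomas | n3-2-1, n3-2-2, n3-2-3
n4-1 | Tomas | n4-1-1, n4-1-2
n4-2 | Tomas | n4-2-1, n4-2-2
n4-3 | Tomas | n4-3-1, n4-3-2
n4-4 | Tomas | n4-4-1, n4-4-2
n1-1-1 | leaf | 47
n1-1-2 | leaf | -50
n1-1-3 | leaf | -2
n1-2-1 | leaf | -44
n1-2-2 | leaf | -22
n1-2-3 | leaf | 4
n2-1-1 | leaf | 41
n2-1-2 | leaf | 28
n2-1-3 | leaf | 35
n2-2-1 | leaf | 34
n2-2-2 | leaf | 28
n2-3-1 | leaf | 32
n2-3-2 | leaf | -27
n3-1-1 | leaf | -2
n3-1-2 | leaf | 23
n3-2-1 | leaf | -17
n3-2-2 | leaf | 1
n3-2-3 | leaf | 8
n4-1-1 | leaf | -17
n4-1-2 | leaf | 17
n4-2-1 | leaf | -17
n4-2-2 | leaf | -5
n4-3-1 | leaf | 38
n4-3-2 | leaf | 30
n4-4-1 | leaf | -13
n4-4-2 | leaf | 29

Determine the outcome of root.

n1-1 (Tomas): max(47, -50, -2) = 47
n1-2 (Tomas): max(-44, -22, 4) = 4
n1 (Nadia): min(47, 4) = 4
n2-1 (Tomas): max(41, 28, 35) = 41
n2-2 (Tomas): max(34, 28) = 34
n2-3 (Tomas): max(32, -27) = 32
n2 (Nadia): min(41, 34, 32) = 32
n3-1 (Tomas): max(-2, 23) = 23
n3-2 (Tomas): max(-17, 1, 8) = 8
n3 (Nadia): min(23, 8) = 8
n4-1 (Tomas): max(-17, 17) = 17
n4-2 (Tomas): max(-17, -5) = -5
n4-3 (Tomas): max(38, 30) = 38
n4-4 (Tomas): max(-13, 29) = 29
n4 (Nadia): min(17, -5, 38, 29) = -5
root (Tomas): max(4, 32, 8, -5) = 32

32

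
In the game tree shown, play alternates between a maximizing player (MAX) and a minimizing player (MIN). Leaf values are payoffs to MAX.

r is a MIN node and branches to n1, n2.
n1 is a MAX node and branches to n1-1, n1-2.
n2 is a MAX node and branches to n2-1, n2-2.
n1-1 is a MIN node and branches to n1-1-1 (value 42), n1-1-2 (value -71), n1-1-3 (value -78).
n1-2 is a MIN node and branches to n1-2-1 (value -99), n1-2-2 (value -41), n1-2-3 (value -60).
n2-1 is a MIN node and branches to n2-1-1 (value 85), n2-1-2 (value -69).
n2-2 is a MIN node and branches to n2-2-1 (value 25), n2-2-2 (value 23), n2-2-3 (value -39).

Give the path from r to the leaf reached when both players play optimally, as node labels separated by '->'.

r -> n1 -> n1-1 -> n1-1-3

n1-1 (MIN): min(42, -71, -78) = -78
n1-2 (MIN): min(-99, -41, -60) = -99
n1 (MAX): max(-78, -99) = -78
n2-1 (MIN): min(85, -69) = -69
n2-2 (MIN): min(25, 23, -39) = -39
n2 (MAX): max(-69, -39) = -39
r (MIN): min(-78, -39) = -78
At r, MIN picks n1 (lowest: -78).
At n1, MAX picks n1-1 (highest: -78).
At n1-1, MIN picks n1-1-3 (lowest: -78).
Terminal value -78.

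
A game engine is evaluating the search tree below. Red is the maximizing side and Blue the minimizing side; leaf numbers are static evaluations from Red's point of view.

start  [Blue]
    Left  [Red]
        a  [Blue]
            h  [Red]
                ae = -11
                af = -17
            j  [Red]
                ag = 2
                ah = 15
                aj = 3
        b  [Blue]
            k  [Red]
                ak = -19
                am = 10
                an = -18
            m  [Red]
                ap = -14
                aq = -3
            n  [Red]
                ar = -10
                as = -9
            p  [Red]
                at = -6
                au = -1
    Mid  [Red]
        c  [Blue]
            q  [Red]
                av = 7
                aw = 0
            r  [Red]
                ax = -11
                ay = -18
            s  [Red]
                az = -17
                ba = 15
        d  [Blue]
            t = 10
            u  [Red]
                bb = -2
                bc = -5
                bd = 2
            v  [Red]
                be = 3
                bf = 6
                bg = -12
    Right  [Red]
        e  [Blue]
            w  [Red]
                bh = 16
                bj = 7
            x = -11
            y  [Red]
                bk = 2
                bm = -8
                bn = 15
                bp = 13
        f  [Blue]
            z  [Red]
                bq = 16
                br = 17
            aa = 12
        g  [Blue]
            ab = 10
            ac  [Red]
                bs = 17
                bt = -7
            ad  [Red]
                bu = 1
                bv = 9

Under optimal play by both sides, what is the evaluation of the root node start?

-9

h (Red): max(-11, -17) = -11
j (Red): max(2, 15, 3) = 15
a (Blue): min(-11, 15) = -11
k (Red): max(-19, 10, -18) = 10
m (Red): max(-14, -3) = -3
n (Red): max(-10, -9) = -9
p (Red): max(-6, -1) = -1
b (Blue): min(10, -3, -9, -1) = -9
Left (Red): max(-11, -9) = -9
q (Red): max(7, 0) = 7
r (Red): max(-11, -18) = -11
s (Red): max(-17, 15) = 15
c (Blue): min(7, -11, 15) = -11
u (Red): max(-2, -5, 2) = 2
v (Red): max(3, 6, -12) = 6
d (Blue): min(10, 2, 6) = 2
Mid (Red): max(-11, 2) = 2
w (Red): max(16, 7) = 16
y (Red): max(2, -8, 15, 13) = 15
e (Blue): min(16, -11, 15) = -11
z (Red): max(16, 17) = 17
f (Blue): min(17, 12) = 12
ac (Red): max(17, -7) = 17
ad (Red): max(1, 9) = 9
g (Blue): min(10, 17, 9) = 9
Right (Red): max(-11, 12, 9) = 12
start (Blue): min(-9, 2, 12) = -9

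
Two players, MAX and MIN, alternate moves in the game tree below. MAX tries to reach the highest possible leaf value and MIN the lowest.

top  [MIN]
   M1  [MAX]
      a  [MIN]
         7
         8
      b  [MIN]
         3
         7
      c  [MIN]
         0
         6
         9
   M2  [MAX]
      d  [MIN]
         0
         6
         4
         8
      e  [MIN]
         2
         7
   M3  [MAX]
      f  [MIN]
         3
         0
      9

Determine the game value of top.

a (MIN): min(7, 8) = 7
b (MIN): min(3, 7) = 3
c (MIN): min(0, 6, 9) = 0
M1 (MAX): max(7, 3, 0) = 7
d (MIN): min(0, 6, 4, 8) = 0
e (MIN): min(2, 7) = 2
M2 (MAX): max(0, 2) = 2
f (MIN): min(3, 0) = 0
M3 (MAX): max(0, 9) = 9
top (MIN): min(7, 2, 9) = 2

2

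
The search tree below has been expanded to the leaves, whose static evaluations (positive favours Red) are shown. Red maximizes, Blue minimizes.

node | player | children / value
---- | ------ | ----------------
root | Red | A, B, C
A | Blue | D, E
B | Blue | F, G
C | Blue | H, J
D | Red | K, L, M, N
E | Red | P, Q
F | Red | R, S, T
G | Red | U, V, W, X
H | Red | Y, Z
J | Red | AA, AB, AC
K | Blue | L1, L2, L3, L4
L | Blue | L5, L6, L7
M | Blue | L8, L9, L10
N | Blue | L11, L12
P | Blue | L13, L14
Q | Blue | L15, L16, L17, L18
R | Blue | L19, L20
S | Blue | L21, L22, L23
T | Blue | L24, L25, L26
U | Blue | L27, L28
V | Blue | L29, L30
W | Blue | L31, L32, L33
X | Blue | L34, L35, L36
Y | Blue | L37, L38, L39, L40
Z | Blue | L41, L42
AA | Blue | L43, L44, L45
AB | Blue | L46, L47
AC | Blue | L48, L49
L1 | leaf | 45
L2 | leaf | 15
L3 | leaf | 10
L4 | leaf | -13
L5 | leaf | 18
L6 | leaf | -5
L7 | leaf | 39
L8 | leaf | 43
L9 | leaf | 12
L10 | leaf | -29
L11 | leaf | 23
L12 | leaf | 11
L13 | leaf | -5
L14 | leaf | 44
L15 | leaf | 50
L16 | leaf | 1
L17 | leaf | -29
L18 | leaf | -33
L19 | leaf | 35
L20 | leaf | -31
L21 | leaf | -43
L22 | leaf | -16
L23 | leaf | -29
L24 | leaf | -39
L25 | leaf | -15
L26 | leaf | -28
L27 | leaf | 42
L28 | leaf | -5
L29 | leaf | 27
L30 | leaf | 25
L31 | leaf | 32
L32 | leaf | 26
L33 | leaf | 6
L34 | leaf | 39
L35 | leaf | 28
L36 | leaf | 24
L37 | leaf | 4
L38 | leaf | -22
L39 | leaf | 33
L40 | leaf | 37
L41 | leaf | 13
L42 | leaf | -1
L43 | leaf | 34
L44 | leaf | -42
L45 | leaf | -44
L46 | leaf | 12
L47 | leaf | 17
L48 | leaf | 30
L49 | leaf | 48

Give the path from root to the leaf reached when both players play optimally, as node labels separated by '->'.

root -> C -> H -> Z -> L42

K (Blue): min(45, 15, 10, -13) = -13
L (Blue): min(18, -5, 39) = -5
M (Blue): min(43, 12, -29) = -29
N (Blue): min(23, 11) = 11
D (Red): max(-13, -5, -29, 11) = 11
P (Blue): min(-5, 44) = -5
Q (Blue): min(50, 1, -29, -33) = -33
E (Red): max(-5, -33) = -5
A (Blue): min(11, -5) = -5
R (Blue): min(35, -31) = -31
S (Blue): min(-43, -16, -29) = -43
T (Blue): min(-39, -15, -28) = -39
F (Red): max(-31, -43, -39) = -31
U (Blue): min(42, -5) = -5
V (Blue): min(27, 25) = 25
W (Blue): min(32, 26, 6) = 6
X (Blue): min(39, 28, 24) = 24
G (Red): max(-5, 25, 6, 24) = 25
B (Blue): min(-31, 25) = -31
Y (Blue): min(4, -22, 33, 37) = -22
Z (Blue): min(13, -1) = -1
H (Red): max(-22, -1) = -1
AA (Blue): min(34, -42, -44) = -44
AB (Blue): min(12, 17) = 12
AC (Blue): min(30, 48) = 30
J (Red): max(-44, 12, 30) = 30
C (Blue): min(-1, 30) = -1
root (Red): max(-5, -31, -1) = -1
At root, Red picks C (highest: -1).
At C, Blue picks H (lowest: -1).
At H, Red picks Z (highest: -1).
At Z, Blue picks L42 (lowest: -1).
Terminal value -1.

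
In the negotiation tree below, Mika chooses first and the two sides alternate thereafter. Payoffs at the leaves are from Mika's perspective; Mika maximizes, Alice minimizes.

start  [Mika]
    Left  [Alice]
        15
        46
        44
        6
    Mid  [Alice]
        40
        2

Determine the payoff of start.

Left (Alice): min(15, 46, 44, 6) = 6
Mid (Alice): min(40, 2) = 2
start (Mika): max(6, 2) = 6

6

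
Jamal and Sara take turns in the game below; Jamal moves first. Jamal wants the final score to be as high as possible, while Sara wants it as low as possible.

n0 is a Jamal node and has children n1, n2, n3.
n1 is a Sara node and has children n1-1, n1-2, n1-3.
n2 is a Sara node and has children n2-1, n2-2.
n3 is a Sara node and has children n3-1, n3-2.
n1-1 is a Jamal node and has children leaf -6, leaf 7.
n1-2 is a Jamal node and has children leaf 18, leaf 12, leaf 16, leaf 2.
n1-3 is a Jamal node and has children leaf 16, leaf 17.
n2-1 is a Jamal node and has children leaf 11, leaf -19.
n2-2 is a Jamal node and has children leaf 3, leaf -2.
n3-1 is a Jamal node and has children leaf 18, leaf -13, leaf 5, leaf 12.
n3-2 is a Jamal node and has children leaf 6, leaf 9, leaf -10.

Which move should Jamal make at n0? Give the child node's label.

n1-1 (Jamal): max(-6, 7) = 7
n1-2 (Jamal): max(18, 12, 16, 2) = 18
n1-3 (Jamal): max(16, 17) = 17
n1 (Sara): min(7, 18, 17) = 7
n2-1 (Jamal): max(11, -19) = 11
n2-2 (Jamal): max(3, -2) = 3
n2 (Sara): min(11, 3) = 3
n3-1 (Jamal): max(18, -13, 5, 12) = 18
n3-2 (Jamal): max(6, 9, -10) = 9
n3 (Sara): min(18, 9) = 9
n0 (Jamal): max(7, 3, 9) = 9
Jamal at n0 wants the highest of {n1=7, n2=3, n3=9}, so chooses n3.

n3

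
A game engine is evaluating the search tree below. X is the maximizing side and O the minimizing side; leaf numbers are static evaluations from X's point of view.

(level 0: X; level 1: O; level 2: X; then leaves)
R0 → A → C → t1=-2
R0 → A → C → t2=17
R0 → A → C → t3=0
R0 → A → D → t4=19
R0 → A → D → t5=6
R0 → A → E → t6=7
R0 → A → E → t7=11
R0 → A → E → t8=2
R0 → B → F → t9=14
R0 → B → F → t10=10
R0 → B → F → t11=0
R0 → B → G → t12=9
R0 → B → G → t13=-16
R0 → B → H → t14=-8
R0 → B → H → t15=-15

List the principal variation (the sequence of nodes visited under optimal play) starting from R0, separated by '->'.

R0 -> A -> E -> t7

C (X): max(-2, 17, 0) = 17
D (X): max(19, 6) = 19
E (X): max(7, 11, 2) = 11
A (O): min(17, 19, 11) = 11
F (X): max(14, 10, 0) = 14
G (X): max(9, -16) = 9
H (X): max(-8, -15) = -8
B (O): min(14, 9, -8) = -8
R0 (X): max(11, -8) = 11
At R0, X picks A (highest: 11).
At A, O picks E (lowest: 11).
At E, X picks t7 (highest: 11).
Terminal value 11.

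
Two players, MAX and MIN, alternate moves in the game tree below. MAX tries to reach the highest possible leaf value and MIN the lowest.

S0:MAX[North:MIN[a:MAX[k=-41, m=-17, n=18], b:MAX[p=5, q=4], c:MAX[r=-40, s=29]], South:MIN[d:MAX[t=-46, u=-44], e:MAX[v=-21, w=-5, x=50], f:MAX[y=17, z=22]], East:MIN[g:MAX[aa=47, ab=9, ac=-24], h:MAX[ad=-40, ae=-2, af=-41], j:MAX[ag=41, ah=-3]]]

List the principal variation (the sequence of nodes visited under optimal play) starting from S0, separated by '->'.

S0 -> North -> b -> p

a (MAX): max(-41, -17, 18) = 18
b (MAX): max(5, 4) = 5
c (MAX): max(-40, 29) = 29
North (MIN): min(18, 5, 29) = 5
d (MAX): max(-46, -44) = -44
e (MAX): max(-21, -5, 50) = 50
f (MAX): max(17, 22) = 22
South (MIN): min(-44, 50, 22) = -44
g (MAX): max(47, 9, -24) = 47
h (MAX): max(-40, -2, -41) = -2
j (MAX): max(41, -3) = 41
East (MIN): min(47, -2, 41) = -2
S0 (MAX): max(5, -44, -2) = 5
At S0, MAX picks North (highest: 5).
At North, MIN picks b (lowest: 5).
At b, MAX picks p (highest: 5).
Terminal value 5.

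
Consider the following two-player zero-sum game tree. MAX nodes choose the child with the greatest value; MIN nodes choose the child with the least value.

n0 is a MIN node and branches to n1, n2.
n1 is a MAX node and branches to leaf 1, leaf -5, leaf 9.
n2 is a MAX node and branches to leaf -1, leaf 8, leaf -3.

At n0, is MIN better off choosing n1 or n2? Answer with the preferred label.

n2

n1 (MAX): max(1, -5, 9) = 9
n2 (MAX): max(-1, 8, -3) = 8
MIN prefers the lower value; n1=9, n2=8. n2 is better since 8 < 9.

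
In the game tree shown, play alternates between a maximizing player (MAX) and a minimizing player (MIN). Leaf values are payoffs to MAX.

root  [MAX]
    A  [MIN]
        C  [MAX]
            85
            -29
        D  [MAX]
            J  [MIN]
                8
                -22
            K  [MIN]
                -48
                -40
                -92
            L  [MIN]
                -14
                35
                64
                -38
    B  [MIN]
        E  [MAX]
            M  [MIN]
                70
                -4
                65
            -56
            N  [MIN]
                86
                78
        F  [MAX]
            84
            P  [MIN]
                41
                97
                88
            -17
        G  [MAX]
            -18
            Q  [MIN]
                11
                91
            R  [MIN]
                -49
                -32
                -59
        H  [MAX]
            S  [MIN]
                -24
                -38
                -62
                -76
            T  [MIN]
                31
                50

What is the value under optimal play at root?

C (MAX): max(85, -29) = 85
J (MIN): min(8, -22) = -22
K (MIN): min(-48, -40, -92) = -92
L (MIN): min(-14, 35, 64, -38) = -38
D (MAX): max(-22, -92, -38) = -22
A (MIN): min(85, -22) = -22
M (MIN): min(70, -4, 65) = -4
N (MIN): min(86, 78) = 78
E (MAX): max(-4, -56, 78) = 78
P (MIN): min(41, 97, 88) = 41
F (MAX): max(84, 41, -17) = 84
Q (MIN): min(11, 91) = 11
R (MIN): min(-49, -32, -59) = -59
G (MAX): max(-18, 11, -59) = 11
S (MIN): min(-24, -38, -62, -76) = -76
T (MIN): min(31, 50) = 31
H (MAX): max(-76, 31) = 31
B (MIN): min(78, 84, 11, 31) = 11
root (MAX): max(-22, 11) = 11

11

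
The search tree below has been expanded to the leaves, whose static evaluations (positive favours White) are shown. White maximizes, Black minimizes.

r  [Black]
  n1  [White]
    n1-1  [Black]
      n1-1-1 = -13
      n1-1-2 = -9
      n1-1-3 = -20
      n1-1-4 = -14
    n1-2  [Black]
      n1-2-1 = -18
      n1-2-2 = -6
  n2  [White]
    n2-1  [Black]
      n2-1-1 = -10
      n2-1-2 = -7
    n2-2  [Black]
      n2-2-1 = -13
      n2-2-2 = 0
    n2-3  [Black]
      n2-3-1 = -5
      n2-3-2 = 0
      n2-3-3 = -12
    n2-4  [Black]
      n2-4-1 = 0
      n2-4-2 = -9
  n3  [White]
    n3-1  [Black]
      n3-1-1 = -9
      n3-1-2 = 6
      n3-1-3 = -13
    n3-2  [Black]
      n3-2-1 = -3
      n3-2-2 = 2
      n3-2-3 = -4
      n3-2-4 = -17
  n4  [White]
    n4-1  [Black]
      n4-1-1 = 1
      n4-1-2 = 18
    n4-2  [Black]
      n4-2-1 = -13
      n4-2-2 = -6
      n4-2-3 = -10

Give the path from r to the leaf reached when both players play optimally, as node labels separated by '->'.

r -> n1 -> n1-2 -> n1-2-1

n1-1 (Black): min(-13, -9, -20, -14) = -20
n1-2 (Black): min(-18, -6) = -18
n1 (White): max(-20, -18) = -18
n2-1 (Black): min(-10, -7) = -10
n2-2 (Black): min(-13, 0) = -13
n2-3 (Black): min(-5, 0, -12) = -12
n2-4 (Black): min(0, -9) = -9
n2 (White): max(-10, -13, -12, -9) = -9
n3-1 (Black): min(-9, 6, -13) = -13
n3-2 (Black): min(-3, 2, -4, -17) = -17
n3 (White): max(-13, -17) = -13
n4-1 (Black): min(1, 18) = 1
n4-2 (Black): min(-13, -6, -10) = -13
n4 (White): max(1, -13) = 1
r (Black): min(-18, -9, -13, 1) = -18
At r, Black picks n1 (lowest: -18).
At n1, White picks n1-2 (highest: -18).
At n1-2, Black picks n1-2-1 (lowest: -18).
Terminal value -18.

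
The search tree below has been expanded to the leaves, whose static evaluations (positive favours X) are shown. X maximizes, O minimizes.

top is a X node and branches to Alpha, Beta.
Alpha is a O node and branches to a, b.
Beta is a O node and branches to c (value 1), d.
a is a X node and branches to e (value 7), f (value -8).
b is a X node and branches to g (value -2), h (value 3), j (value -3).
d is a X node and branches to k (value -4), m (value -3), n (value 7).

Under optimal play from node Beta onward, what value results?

1

d (X): max(-4, -3, 7) = 7
Beta (O): min(1, 7) = 1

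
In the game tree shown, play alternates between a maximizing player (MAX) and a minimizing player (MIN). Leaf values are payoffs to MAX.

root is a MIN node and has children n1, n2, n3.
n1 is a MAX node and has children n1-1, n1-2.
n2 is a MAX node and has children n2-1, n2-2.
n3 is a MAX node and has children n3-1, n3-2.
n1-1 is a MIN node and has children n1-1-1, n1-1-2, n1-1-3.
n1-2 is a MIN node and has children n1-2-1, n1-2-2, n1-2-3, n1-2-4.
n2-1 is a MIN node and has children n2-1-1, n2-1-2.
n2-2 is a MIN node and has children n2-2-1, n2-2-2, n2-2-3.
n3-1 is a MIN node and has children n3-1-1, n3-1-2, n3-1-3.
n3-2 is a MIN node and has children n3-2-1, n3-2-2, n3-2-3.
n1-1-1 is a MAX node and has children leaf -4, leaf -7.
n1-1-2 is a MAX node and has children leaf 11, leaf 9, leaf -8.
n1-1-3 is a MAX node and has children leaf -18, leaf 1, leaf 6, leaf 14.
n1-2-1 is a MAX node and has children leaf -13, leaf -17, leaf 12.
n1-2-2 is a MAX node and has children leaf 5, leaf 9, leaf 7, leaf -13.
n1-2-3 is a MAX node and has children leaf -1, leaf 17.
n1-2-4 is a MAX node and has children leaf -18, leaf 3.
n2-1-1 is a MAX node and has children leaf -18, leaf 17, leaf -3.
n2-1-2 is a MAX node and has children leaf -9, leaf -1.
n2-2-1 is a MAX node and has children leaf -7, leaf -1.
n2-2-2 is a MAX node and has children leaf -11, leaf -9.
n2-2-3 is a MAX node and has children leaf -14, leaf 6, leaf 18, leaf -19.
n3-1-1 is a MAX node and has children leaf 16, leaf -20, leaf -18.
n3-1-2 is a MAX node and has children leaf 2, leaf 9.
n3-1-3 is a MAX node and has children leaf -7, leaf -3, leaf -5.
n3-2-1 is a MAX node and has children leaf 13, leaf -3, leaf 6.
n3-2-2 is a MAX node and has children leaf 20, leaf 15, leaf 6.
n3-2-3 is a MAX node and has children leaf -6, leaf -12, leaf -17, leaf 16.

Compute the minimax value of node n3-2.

13

n3-2-1 (MAX): max(13, -3, 6) = 13
n3-2-2 (MAX): max(20, 15, 6) = 20
n3-2-3 (MAX): max(-6, -12, -17, 16) = 16
n3-2 (MIN): min(13, 20, 16) = 13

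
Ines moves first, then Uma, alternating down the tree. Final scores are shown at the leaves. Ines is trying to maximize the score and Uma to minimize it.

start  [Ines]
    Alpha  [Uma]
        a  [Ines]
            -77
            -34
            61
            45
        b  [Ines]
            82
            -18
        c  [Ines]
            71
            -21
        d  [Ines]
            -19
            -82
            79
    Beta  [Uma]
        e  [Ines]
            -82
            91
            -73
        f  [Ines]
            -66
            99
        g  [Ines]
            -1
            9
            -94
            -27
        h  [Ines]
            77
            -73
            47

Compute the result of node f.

99

f (Ines): max(-66, 99) = 99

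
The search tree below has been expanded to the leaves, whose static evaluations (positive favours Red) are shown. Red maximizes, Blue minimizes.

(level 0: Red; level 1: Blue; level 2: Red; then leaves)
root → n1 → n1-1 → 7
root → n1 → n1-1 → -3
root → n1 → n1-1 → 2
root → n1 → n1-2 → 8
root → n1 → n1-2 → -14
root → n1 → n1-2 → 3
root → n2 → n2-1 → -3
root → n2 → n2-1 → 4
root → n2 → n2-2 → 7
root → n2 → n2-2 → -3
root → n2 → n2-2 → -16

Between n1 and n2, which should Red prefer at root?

n1-1 (Red): max(7, -3, 2) = 7
n1-2 (Red): max(8, -14, 3) = 8
n1 (Blue): min(7, 8) = 7
n2-1 (Red): max(-3, 4) = 4
n2-2 (Red): max(7, -3, -16) = 7
n2 (Blue): min(4, 7) = 4
Red prefers the higher value; n1=7, n2=4. n1 is better since 7 > 4.

n1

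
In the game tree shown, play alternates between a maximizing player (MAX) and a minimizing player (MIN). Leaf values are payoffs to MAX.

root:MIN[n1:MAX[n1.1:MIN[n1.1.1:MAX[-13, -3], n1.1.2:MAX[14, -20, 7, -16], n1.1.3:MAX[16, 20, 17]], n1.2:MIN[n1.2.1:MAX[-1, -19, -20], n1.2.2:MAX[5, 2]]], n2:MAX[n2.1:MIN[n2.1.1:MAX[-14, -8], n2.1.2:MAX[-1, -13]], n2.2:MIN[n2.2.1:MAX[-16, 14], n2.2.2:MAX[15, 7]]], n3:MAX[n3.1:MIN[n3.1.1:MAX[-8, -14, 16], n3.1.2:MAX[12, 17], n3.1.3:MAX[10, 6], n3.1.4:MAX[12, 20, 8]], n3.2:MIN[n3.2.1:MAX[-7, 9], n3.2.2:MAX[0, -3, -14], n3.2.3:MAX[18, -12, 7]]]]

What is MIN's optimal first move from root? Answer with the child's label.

n1

n1.1.1 (MAX): max(-13, -3) = -3
n1.1.2 (MAX): max(14, -20, 7, -16) = 14
n1.1.3 (MAX): max(16, 20, 17) = 20
n1.1 (MIN): min(-3, 14, 20) = -3
n1.2.1 (MAX): max(-1, -19, -20) = -1
n1.2.2 (MAX): max(5, 2) = 5
n1.2 (MIN): min(-1, 5) = -1
n1 (MAX): max(-3, -1) = -1
n2.1.1 (MAX): max(-14, -8) = -8
n2.1.2 (MAX): max(-1, -13) = -1
n2.1 (MIN): min(-8, -1) = -8
n2.2.1 (MAX): max(-16, 14) = 14
n2.2.2 (MAX): max(15, 7) = 15
n2.2 (MIN): min(14, 15) = 14
n2 (MAX): max(-8, 14) = 14
n3.1.1 (MAX): max(-8, -14, 16) = 16
n3.1.2 (MAX): max(12, 17) = 17
n3.1.3 (MAX): max(10, 6) = 10
n3.1.4 (MAX): max(12, 20, 8) = 20
n3.1 (MIN): min(16, 17, 10, 20) = 10
n3.2.1 (MAX): max(-7, 9) = 9
n3.2.2 (MAX): max(0, -3, -14) = 0
n3.2.3 (MAX): max(18, -12, 7) = 18
n3.2 (MIN): min(9, 0, 18) = 0
n3 (MAX): max(10, 0) = 10
root (MIN): min(-1, 14, 10) = -1
MIN at root wants the lowest of {n1=-1, n2=14, n3=10}, so chooses n1.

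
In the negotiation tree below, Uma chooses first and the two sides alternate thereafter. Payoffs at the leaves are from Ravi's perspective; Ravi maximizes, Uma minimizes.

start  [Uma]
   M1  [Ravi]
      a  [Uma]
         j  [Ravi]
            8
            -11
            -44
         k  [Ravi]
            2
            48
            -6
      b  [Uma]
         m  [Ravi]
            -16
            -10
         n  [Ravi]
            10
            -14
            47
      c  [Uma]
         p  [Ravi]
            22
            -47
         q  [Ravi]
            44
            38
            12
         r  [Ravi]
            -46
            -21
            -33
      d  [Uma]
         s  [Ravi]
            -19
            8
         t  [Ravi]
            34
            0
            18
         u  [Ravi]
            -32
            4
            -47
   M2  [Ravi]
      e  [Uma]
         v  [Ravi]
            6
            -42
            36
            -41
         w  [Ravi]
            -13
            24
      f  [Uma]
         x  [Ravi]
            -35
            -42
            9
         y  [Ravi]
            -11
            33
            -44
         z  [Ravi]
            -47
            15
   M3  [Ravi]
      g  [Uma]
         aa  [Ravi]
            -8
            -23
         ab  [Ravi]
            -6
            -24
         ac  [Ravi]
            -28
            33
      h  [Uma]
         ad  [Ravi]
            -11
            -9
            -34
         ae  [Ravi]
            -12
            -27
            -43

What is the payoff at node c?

p (Ravi): max(22, -47) = 22
q (Ravi): max(44, 38, 12) = 44
r (Ravi): max(-46, -21, -33) = -21
c (Uma): min(22, 44, -21) = -21

-21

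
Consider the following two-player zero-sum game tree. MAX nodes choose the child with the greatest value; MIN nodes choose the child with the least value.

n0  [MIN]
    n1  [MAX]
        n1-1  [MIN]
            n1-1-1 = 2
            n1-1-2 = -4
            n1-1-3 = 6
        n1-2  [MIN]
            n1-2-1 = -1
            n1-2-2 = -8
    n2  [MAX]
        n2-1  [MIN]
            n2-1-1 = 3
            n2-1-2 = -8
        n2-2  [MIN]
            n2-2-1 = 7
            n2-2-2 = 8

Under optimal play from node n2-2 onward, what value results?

n2-2 (MIN): min(7, 8) = 7

7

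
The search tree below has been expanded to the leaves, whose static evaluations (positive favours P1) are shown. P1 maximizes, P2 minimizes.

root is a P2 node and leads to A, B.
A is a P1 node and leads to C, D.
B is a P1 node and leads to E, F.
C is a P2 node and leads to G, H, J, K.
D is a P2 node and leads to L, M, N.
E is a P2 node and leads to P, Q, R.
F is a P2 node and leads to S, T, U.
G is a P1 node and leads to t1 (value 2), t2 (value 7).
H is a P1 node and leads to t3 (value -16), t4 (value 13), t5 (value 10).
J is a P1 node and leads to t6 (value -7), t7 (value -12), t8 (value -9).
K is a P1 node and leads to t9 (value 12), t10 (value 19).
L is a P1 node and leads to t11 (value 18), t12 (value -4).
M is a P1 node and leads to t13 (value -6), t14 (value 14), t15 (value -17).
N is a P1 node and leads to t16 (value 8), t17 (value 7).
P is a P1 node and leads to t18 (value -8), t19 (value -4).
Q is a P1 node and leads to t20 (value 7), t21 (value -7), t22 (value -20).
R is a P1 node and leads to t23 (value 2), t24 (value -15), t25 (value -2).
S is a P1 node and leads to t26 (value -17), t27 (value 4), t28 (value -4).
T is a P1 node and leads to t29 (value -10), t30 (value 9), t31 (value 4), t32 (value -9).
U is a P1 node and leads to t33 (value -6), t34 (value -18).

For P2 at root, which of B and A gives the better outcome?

B

P (P1): max(-8, -4) = -4
Q (P1): max(7, -7, -20) = 7
R (P1): max(2, -15, -2) = 2
E (P2): min(-4, 7, 2) = -4
S (P1): max(-17, 4, -4) = 4
T (P1): max(-10, 9, 4, -9) = 9
U (P1): max(-6, -18) = -6
F (P2): min(4, 9, -6) = -6
B (P1): max(-4, -6) = -4
G (P1): max(2, 7) = 7
H (P1): max(-16, 13, 10) = 13
J (P1): max(-7, -12, -9) = -7
K (P1): max(12, 19) = 19
C (P2): min(7, 13, -7, 19) = -7
L (P1): max(18, -4) = 18
M (P1): max(-6, 14, -17) = 14
N (P1): max(8, 7) = 8
D (P2): min(18, 14, 8) = 8
A (P1): max(-7, 8) = 8
P2 prefers the lower value; B=-4, A=8. B is better since -4 < 8.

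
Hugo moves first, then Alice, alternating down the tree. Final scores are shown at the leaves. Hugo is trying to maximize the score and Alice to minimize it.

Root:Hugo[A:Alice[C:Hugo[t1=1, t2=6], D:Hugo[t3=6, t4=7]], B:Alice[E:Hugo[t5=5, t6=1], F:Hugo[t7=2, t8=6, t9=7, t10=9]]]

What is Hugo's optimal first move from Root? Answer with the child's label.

A

C (Hugo): max(1, 6) = 6
D (Hugo): max(6, 7) = 7
A (Alice): min(6, 7) = 6
E (Hugo): max(5, 1) = 5
F (Hugo): max(2, 6, 7, 9) = 9
B (Alice): min(5, 9) = 5
Root (Hugo): max(6, 5) = 6
Hugo at Root wants the highest of {A=6, B=5}, so chooses A.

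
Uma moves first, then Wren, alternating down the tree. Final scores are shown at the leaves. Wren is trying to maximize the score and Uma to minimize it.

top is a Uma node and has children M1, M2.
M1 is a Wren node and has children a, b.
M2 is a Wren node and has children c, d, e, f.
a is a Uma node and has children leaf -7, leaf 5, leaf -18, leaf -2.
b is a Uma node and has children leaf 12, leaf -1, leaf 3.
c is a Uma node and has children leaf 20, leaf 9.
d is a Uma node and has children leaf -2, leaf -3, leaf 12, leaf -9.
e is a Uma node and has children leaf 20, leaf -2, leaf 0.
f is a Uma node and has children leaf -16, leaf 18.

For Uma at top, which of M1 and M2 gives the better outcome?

M1

a (Uma): min(-7, 5, -18, -2) = -18
b (Uma): min(12, -1, 3) = -1
M1 (Wren): max(-18, -1) = -1
c (Uma): min(20, 9) = 9
d (Uma): min(-2, -3, 12, -9) = -9
e (Uma): min(20, -2, 0) = -2
f (Uma): min(-16, 18) = -16
M2 (Wren): max(9, -9, -2, -16) = 9
Uma prefers the lower value; M1=-1, M2=9. M1 is better since -1 < 9.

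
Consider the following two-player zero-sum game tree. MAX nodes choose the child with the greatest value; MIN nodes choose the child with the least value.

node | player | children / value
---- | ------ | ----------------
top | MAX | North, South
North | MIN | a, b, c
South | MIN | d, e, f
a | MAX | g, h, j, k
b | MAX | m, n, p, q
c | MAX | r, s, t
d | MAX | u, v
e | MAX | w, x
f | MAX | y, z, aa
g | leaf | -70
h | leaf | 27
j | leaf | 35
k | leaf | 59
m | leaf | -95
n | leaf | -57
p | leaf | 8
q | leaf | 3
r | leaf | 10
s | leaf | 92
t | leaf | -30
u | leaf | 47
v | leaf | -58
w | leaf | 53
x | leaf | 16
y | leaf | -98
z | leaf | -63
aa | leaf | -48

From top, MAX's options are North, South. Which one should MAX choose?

North

a (MAX): max(-70, 27, 35, 59) = 59
b (MAX): max(-95, -57, 8, 3) = 8
c (MAX): max(10, 92, -30) = 92
North (MIN): min(59, 8, 92) = 8
d (MAX): max(47, -58) = 47
e (MAX): max(53, 16) = 53
f (MAX): max(-98, -63, -48) = -48
South (MIN): min(47, 53, -48) = -48
top (MAX): max(8, -48) = 8
MAX at top wants the highest of {North=8, South=-48}, so chooses North.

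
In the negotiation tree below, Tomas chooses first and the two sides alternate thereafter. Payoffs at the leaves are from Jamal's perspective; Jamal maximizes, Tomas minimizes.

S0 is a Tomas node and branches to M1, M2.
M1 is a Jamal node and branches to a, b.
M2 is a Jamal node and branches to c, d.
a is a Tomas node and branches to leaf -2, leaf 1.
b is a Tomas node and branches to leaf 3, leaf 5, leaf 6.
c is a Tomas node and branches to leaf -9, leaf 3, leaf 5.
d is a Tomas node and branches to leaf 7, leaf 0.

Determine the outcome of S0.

a (Tomas): min(-2, 1) = -2
b (Tomas): min(3, 5, 6) = 3
M1 (Jamal): max(-2, 3) = 3
c (Tomas): min(-9, 3, 5) = -9
d (Tomas): min(7, 0) = 0
M2 (Jamal): max(-9, 0) = 0
S0 (Tomas): min(3, 0) = 0

0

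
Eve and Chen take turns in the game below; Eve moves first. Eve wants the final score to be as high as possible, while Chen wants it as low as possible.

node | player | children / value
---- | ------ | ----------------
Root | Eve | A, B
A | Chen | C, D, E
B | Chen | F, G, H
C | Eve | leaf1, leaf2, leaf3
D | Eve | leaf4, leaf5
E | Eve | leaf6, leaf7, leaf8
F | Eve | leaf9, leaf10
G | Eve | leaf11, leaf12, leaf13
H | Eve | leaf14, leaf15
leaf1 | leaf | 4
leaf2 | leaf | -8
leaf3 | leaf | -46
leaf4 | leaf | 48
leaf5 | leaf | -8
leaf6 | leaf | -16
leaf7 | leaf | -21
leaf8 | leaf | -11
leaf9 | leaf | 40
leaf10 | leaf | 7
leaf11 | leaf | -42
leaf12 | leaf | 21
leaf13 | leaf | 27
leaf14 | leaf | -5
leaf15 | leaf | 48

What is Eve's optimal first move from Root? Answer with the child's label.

C (Eve): max(4, -8, -46) = 4
D (Eve): max(48, -8) = 48
E (Eve): max(-16, -21, -11) = -11
A (Chen): min(4, 48, -11) = -11
F (Eve): max(40, 7) = 40
G (Eve): max(-42, 21, 27) = 27
H (Eve): max(-5, 48) = 48
B (Chen): min(40, 27, 48) = 27
Root (Eve): max(-11, 27) = 27
Eve at Root wants the highest of {A=-11, B=27}, so chooses B.

B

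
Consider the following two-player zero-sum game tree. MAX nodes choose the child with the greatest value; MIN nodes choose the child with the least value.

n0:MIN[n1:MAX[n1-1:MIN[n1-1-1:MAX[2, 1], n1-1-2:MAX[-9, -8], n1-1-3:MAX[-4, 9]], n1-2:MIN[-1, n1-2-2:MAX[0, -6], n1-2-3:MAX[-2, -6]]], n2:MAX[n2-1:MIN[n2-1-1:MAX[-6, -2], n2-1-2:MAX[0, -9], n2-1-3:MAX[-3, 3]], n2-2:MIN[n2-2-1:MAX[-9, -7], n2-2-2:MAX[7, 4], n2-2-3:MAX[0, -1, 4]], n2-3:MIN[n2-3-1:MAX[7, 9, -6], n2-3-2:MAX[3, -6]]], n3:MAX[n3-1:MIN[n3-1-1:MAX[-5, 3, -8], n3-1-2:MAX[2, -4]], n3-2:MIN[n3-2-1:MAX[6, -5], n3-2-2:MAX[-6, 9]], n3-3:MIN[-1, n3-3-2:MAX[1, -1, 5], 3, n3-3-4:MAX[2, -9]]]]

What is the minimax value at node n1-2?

n1-2-2 (MAX): max(0, -6) = 0
n1-2-3 (MAX): max(-2, -6) = -2
n1-2 (MIN): min(-1, 0, -2) = -2

-2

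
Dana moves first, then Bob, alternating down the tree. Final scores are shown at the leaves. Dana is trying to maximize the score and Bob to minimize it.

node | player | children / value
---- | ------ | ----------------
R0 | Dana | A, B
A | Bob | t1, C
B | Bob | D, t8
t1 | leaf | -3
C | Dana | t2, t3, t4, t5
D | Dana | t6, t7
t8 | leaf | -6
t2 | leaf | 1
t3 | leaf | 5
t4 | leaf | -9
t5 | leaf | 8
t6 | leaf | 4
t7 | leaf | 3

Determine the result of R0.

C (Dana): max(1, 5, -9, 8) = 8
A (Bob): min(-3, 8) = -3
D (Dana): max(4, 3) = 4
B (Bob): min(4, -6) = -6
R0 (Dana): max(-3, -6) = -3

-3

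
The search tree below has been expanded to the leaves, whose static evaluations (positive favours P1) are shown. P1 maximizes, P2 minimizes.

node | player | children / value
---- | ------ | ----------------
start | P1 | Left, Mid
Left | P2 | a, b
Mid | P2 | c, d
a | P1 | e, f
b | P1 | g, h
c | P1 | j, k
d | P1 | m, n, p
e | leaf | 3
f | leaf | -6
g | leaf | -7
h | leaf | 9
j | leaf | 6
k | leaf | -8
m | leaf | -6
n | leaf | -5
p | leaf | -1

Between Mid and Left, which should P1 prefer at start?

c (P1): max(6, -8) = 6
d (P1): max(-6, -5, -1) = -1
Mid (P2): min(6, -1) = -1
a (P1): max(3, -6) = 3
b (P1): max(-7, 9) = 9
Left (P2): min(3, 9) = 3
P1 prefers the higher value; Mid=-1, Left=3. Left is better since 3 > -1.

Left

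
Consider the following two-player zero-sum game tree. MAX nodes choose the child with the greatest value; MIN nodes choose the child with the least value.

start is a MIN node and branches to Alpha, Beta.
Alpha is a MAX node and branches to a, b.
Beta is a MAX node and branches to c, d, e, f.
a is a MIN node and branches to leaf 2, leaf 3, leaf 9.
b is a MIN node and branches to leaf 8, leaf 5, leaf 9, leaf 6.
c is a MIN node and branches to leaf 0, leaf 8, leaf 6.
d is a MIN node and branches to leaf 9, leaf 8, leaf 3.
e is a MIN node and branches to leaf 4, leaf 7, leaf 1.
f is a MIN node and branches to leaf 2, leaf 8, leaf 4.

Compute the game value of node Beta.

c (MIN): min(0, 8, 6) = 0
d (MIN): min(9, 8, 3) = 3
e (MIN): min(4, 7, 1) = 1
f (MIN): min(2, 8, 4) = 2
Beta (MAX): max(0, 3, 1, 2) = 3

3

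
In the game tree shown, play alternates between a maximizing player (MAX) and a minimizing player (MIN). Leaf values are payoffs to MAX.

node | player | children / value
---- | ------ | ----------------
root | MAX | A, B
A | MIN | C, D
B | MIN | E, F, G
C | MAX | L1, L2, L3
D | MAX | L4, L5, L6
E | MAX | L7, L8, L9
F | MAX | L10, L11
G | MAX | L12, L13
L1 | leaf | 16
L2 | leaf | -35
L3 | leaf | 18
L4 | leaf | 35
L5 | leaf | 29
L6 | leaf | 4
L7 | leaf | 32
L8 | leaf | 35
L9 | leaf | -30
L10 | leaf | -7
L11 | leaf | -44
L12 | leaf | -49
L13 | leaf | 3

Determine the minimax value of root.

18

C (MAX): max(16, -35, 18) = 18
D (MAX): max(35, 29, 4) = 35
A (MIN): min(18, 35) = 18
E (MAX): max(32, 35, -30) = 35
F (MAX): max(-7, -44) = -7
G (MAX): max(-49, 3) = 3
B (MIN): min(35, -7, 3) = -7
root (MAX): max(18, -7) = 18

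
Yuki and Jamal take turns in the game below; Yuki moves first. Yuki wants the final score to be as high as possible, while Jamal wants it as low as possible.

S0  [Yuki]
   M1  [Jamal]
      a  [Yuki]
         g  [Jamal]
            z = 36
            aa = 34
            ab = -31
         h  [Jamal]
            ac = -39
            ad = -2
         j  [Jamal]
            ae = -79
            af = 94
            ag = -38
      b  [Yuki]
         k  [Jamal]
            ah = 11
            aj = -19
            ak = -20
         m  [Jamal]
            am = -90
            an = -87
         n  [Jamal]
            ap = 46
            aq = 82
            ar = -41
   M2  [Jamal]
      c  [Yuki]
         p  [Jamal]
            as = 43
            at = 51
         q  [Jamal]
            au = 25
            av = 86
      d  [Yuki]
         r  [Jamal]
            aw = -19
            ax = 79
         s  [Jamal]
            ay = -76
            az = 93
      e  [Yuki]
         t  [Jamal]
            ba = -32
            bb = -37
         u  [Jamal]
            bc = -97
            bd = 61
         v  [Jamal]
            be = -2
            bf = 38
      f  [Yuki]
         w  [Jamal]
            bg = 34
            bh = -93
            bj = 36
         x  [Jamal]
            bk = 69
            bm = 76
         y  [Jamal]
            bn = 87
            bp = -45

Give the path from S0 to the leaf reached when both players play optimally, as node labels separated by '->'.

S0 -> M2 -> d -> r -> aw

g (Jamal): min(36, 34, -31) = -31
h (Jamal): min(-39, -2) = -39
j (Jamal): min(-79, 94, -38) = -79
a (Yuki): max(-31, -39, -79) = -31
k (Jamal): min(11, -19, -20) = -20
m (Jamal): min(-90, -87) = -90
n (Jamal): min(46, 82, -41) = -41
b (Yuki): max(-20, -90, -41) = -20
M1 (Jamal): min(-31, -20) = -31
p (Jamal): min(43, 51) = 43
q (Jamal): min(25, 86) = 25
c (Yuki): max(43, 25) = 43
r (Jamal): min(-19, 79) = -19
s (Jamal): min(-76, 93) = -76
d (Yuki): max(-19, -76) = -19
t (Jamal): min(-32, -37) = -37
u (Jamal): min(-97, 61) = -97
v (Jamal): min(-2, 38) = -2
e (Yuki): max(-37, -97, -2) = -2
w (Jamal): min(34, -93, 36) = -93
x (Jamal): min(69, 76) = 69
y (Jamal): min(87, -45) = -45
f (Yuki): max(-93, 69, -45) = 69
M2 (Jamal): min(43, -19, -2, 69) = -19
S0 (Yuki): max(-31, -19) = -19
At S0, Yuki picks M2 (highest: -19).
At M2, Jamal picks d (lowest: -19).
At d, Yuki picks r (highest: -19).
At r, Jamal picks aw (lowest: -19).
Terminal value -19.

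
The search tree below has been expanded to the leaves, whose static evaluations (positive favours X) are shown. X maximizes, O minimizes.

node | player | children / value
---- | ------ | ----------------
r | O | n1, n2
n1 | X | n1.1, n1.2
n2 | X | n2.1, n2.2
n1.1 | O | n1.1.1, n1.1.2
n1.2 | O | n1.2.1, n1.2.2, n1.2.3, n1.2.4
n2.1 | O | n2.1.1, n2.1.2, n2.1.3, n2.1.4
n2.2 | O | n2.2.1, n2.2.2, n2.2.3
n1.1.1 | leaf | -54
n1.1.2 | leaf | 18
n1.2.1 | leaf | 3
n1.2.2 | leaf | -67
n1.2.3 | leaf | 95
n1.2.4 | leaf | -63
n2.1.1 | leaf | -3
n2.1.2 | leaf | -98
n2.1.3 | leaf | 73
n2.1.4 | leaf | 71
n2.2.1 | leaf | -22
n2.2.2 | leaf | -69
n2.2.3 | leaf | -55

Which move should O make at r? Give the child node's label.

n1.1 (O): min(-54, 18) = -54
n1.2 (O): min(3, -67, 95, -63) = -67
n1 (X): max(-54, -67) = -54
n2.1 (O): min(-3, -98, 73, 71) = -98
n2.2 (O): min(-22, -69, -55) = -69
n2 (X): max(-98, -69) = -69
r (O): min(-54, -69) = -69
O at r wants the lowest of {n1=-54, n2=-69}, so chooses n2.

n2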